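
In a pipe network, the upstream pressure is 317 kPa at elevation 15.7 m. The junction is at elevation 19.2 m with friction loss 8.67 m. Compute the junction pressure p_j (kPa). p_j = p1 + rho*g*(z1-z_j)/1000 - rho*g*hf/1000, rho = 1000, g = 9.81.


Junction pressure: p_j = p1 + rho*g*(z1 - z_j)/1000 - rho*g*hf/1000.
Elevation term = 1000*9.81*(15.7 - 19.2)/1000 = -34.335 kPa.
Friction term = 1000*9.81*8.67/1000 = 85.053 kPa.
p_j = 317 + -34.335 - 85.053 = 197.61 kPa.

197.61


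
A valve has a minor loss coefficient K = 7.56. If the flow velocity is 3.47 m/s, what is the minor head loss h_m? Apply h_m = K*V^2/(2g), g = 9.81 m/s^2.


Minor loss formula: h_m = K * V^2/(2g).
V^2 = 3.47^2 = 12.0409.
V^2/(2g) = 12.0409 / 19.62 = 0.6137 m.
h_m = 7.56 * 0.6137 = 4.6396 m.

4.6396


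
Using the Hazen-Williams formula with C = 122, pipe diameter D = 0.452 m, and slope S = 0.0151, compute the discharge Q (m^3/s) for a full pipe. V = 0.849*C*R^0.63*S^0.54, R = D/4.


For a full circular pipe, R = D/4 = 0.452/4 = 0.113 m.
V = 0.849 * 122 * 0.113^0.63 * 0.0151^0.54
  = 0.849 * 122 * 0.253186 * 0.103908
  = 2.7249 m/s.
Pipe area A = pi*D^2/4 = pi*0.452^2/4 = 0.1605 m^2.
Q = A * V = 0.1605 * 2.7249 = 0.4372 m^3/s.

0.4372


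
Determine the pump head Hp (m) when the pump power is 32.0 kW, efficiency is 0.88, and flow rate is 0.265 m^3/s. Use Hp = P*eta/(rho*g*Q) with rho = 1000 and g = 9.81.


Pump head formula: Hp = P * eta / (rho * g * Q).
Numerator: P * eta = 32.0 * 1000 * 0.88 = 28160.0 W.
Denominator: rho * g * Q = 1000 * 9.81 * 0.265 = 2599.65.
Hp = 28160.0 / 2599.65 = 10.83 m.

10.83


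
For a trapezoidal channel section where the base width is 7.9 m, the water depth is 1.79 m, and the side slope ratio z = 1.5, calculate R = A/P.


For a trapezoidal section with side slope z:
A = (b + z*y)*y = (7.9 + 1.5*1.79)*1.79 = 18.947 m^2.
P = b + 2*y*sqrt(1 + z^2) = 7.9 + 2*1.79*sqrt(1 + 1.5^2) = 14.354 m.
R = A/P = 18.947 / 14.354 = 1.32 m.

1.32


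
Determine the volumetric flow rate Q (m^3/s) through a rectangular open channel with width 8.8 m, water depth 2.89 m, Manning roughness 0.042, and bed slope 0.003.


For a rectangular channel, the cross-sectional area A = b * y = 8.8 * 2.89 = 25.43 m^2.
The wetted perimeter P = b + 2y = 8.8 + 2*2.89 = 14.58 m.
Hydraulic radius R = A/P = 25.43/14.58 = 1.7443 m.
Velocity V = (1/n)*R^(2/3)*S^(1/2) = (1/0.042)*1.7443^(2/3)*0.003^(1/2) = 1.8897 m/s.
Discharge Q = A * V = 25.43 * 1.8897 = 48.059 m^3/s.

48.059


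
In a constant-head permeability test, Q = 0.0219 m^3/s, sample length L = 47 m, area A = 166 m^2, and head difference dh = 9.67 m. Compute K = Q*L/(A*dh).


From K = Q*L / (A*dh):
Numerator: Q*L = 0.0219 * 47 = 1.0293.
Denominator: A*dh = 166 * 9.67 = 1605.22.
K = 1.0293 / 1605.22 = 0.000641 m/s.

0.000641


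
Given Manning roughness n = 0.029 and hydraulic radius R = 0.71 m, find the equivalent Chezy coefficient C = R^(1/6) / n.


The Chezy coefficient relates to Manning's n through C = R^(1/6) / n.
R^(1/6) = 0.71^(1/6) = 0.944517.
C = 0.944517 / 0.029 = 32.57 m^(1/2)/s.

32.57


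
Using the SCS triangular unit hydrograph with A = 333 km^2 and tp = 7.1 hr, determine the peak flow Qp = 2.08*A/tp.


SCS formula: Qp = 2.08 * A / tp.
Qp = 2.08 * 333 / 7.1
   = 692.64 / 7.1
   = 97.55 m^3/s per cm.

97.55


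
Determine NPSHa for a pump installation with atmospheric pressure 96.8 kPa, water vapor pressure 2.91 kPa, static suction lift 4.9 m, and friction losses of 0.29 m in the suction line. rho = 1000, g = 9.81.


NPSHa = p_atm/(rho*g) - z_s - hf_s - p_vap/(rho*g).
p_atm/(rho*g) = 96.8*1000 / (1000*9.81) = 9.867 m.
p_vap/(rho*g) = 2.91*1000 / (1000*9.81) = 0.297 m.
NPSHa = 9.867 - 4.9 - 0.29 - 0.297
      = 4.38 m.

4.38


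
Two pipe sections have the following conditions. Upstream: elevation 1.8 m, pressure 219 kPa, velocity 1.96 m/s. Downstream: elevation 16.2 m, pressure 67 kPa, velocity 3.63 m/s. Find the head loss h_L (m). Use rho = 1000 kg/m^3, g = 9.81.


Total head at each section: H = z + p/(rho*g) + V^2/(2g).
H1 = 1.8 + 219*1000/(1000*9.81) + 1.96^2/(2*9.81)
   = 1.8 + 22.324 + 0.1958
   = 24.32 m.
H2 = 16.2 + 67*1000/(1000*9.81) + 3.63^2/(2*9.81)
   = 16.2 + 6.83 + 0.6716
   = 23.701 m.
h_L = H1 - H2 = 24.32 - 23.701 = 0.619 m.

0.619


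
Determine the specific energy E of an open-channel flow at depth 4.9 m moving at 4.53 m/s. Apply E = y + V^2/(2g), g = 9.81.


Specific energy E = y + V^2/(2g).
Velocity head = V^2/(2g) = 4.53^2 / (2*9.81) = 20.5209 / 19.62 = 1.0459 m.
E = 4.9 + 1.0459 = 5.9459 m.

5.9459


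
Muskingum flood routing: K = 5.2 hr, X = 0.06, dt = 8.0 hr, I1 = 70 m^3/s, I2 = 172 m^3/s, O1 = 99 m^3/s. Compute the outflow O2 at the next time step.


Muskingum coefficients:
denom = 2*K*(1-X) + dt = 2*5.2*(1-0.06) + 8.0 = 17.776.
C0 = (dt - 2*K*X)/denom = (8.0 - 2*5.2*0.06)/17.776 = 0.4149.
C1 = (dt + 2*K*X)/denom = (8.0 + 2*5.2*0.06)/17.776 = 0.4851.
C2 = (2*K*(1-X) - dt)/denom = 0.0999.
O2 = C0*I2 + C1*I1 + C2*O1
   = 0.4149*172 + 0.4851*70 + 0.0999*99
   = 115.22 m^3/s.

115.22


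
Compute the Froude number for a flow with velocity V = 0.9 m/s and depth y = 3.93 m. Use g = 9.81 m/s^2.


The Froude number is defined as Fr = V / sqrt(g*y).
g*y = 9.81 * 3.93 = 38.5533.
sqrt(g*y) = sqrt(38.5533) = 6.2091.
Fr = 0.9 / 6.2091 = 0.1449.

0.1449


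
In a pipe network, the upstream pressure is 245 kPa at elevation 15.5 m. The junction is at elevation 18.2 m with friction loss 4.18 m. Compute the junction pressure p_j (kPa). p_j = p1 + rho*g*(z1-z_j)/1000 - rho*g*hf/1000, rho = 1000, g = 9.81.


Junction pressure: p_j = p1 + rho*g*(z1 - z_j)/1000 - rho*g*hf/1000.
Elevation term = 1000*9.81*(15.5 - 18.2)/1000 = -26.487 kPa.
Friction term = 1000*9.81*4.18/1000 = 41.006 kPa.
p_j = 245 + -26.487 - 41.006 = 177.51 kPa.

177.51


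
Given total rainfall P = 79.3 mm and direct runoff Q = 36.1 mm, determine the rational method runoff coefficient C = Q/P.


The runoff coefficient C = runoff depth / rainfall depth.
C = 36.1 / 79.3
  = 0.4552.

0.4552


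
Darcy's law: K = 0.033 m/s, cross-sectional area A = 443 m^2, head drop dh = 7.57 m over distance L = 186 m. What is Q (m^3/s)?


Darcy's law: Q = K * A * i, where i = dh/L.
Hydraulic gradient i = 7.57 / 186 = 0.040699.
Q = 0.033 * 443 * 0.040699
  = 0.595 m^3/s.

0.595


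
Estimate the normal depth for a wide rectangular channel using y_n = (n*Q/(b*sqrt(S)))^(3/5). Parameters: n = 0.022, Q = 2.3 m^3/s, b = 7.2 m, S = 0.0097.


We use the wide-channel approximation y_n = (n*Q/(b*sqrt(S)))^(3/5).
sqrt(S) = sqrt(0.0097) = 0.098489.
Numerator: n*Q = 0.022 * 2.3 = 0.0506.
Denominator: b*sqrt(S) = 7.2 * 0.098489 = 0.709121.
arg = 0.0714.
y_n = 0.0714^(3/5) = 0.2051 m.

0.2051


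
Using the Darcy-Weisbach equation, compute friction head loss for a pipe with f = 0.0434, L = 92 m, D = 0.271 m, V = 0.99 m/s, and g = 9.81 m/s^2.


Darcy-Weisbach equation: h_f = f * (L/D) * V^2/(2g).
f * L/D = 0.0434 * 92/0.271 = 14.7336.
V^2/(2g) = 0.99^2 / (2*9.81) = 0.9801 / 19.62 = 0.05 m.
h_f = 14.7336 * 0.05 = 0.736 m.

0.736


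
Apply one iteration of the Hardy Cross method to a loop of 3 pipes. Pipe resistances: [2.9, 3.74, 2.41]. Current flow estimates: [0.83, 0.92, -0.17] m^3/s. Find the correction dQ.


Numerator terms (r*Q*|Q|): 2.9*0.83*|0.83| = 1.9978; 3.74*0.92*|0.92| = 3.1655; 2.41*-0.17*|-0.17| = -0.0696.
Sum of numerator = 5.0937.
Denominator terms (r*|Q|): 2.9*|0.83| = 2.407; 3.74*|0.92| = 3.4408; 2.41*|-0.17| = 0.4097.
2 * sum of denominator = 2 * 6.2575 = 12.515.
dQ = -5.0937 / 12.515 = -0.407 m^3/s.

-0.407


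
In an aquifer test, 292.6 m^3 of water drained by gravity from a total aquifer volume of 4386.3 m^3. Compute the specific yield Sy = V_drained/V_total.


Specific yield Sy = Volume drained / Total volume.
Sy = 292.6 / 4386.3
   = 0.0667.

0.0667


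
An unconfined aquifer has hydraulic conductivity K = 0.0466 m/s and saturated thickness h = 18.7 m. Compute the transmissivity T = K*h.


Transmissivity is defined as T = K * h.
T = 0.0466 * 18.7
  = 0.8714 m^2/s.

0.8714


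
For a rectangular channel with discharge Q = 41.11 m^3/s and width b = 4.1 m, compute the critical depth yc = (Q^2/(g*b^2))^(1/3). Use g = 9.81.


Using yc = (Q^2 / (g * b^2))^(1/3):
Q^2 = 41.11^2 = 1690.03.
g * b^2 = 9.81 * 4.1^2 = 9.81 * 16.81 = 164.91.
Q^2 / (g*b^2) = 1690.03 / 164.91 = 10.2482.
yc = 10.2482^(1/3) = 2.1721 m.

2.1721


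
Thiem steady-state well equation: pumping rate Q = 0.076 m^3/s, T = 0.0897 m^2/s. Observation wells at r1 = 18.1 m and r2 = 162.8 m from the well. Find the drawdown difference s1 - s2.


Thiem equation: s1 - s2 = Q/(2*pi*T) * ln(r2/r1).
ln(r2/r1) = ln(162.8/18.1) = 2.1966.
Q/(2*pi*T) = 0.076 / (2*pi*0.0897) = 0.076 / 0.5636 = 0.1348.
s1 - s2 = 0.1348 * 2.1966 = 0.2962 m.

0.2962


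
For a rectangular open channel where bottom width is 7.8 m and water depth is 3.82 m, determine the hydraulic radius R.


For a rectangular section:
Flow area A = b * y = 7.8 * 3.82 = 29.8 m^2.
Wetted perimeter P = b + 2y = 7.8 + 2*3.82 = 15.44 m.
Hydraulic radius R = A/P = 29.8 / 15.44 = 1.9298 m.

1.9298


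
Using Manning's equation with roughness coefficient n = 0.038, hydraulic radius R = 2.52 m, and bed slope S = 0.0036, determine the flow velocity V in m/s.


Manning's equation gives V = (1/n) * R^(2/3) * S^(1/2).
First, compute R^(2/3) = 2.52^(2/3) = 1.8518.
Next, S^(1/2) = 0.0036^(1/2) = 0.06.
Then 1/n = 1/0.038 = 26.32.
V = 26.32 * 1.8518 * 0.06 = 2.9239 m/s.

2.9239


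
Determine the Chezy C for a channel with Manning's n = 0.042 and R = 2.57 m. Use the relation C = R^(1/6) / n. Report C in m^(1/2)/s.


The Chezy coefficient relates to Manning's n through C = R^(1/6) / n.
R^(1/6) = 2.57^(1/6) = 1.170367.
C = 1.170367 / 0.042 = 27.87 m^(1/2)/s.

27.87


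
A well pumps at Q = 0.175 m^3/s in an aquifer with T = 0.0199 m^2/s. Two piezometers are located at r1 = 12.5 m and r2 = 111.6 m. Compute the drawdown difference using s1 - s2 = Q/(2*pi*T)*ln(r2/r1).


Thiem equation: s1 - s2 = Q/(2*pi*T) * ln(r2/r1).
ln(r2/r1) = ln(111.6/12.5) = 2.1892.
Q/(2*pi*T) = 0.175 / (2*pi*0.0199) = 0.175 / 0.125 = 1.3996.
s1 - s2 = 1.3996 * 2.1892 = 3.064 m.

3.064


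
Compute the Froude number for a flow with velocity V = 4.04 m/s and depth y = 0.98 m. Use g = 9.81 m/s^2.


The Froude number is defined as Fr = V / sqrt(g*y).
g*y = 9.81 * 0.98 = 9.6138.
sqrt(g*y) = sqrt(9.6138) = 3.1006.
Fr = 4.04 / 3.1006 = 1.303.

1.303


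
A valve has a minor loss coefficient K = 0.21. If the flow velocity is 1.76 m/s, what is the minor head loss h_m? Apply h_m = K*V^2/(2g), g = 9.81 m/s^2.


Minor loss formula: h_m = K * V^2/(2g).
V^2 = 1.76^2 = 3.0976.
V^2/(2g) = 3.0976 / 19.62 = 0.1579 m.
h_m = 0.21 * 0.1579 = 0.0332 m.

0.0332


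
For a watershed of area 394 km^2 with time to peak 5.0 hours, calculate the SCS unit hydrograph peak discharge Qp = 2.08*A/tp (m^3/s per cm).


SCS formula: Qp = 2.08 * A / tp.
Qp = 2.08 * 394 / 5.0
   = 819.52 / 5.0
   = 163.9 m^3/s per cm.

163.9


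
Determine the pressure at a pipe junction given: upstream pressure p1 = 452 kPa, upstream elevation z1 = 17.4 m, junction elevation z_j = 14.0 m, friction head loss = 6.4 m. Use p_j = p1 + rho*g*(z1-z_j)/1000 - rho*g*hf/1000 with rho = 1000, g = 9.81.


Junction pressure: p_j = p1 + rho*g*(z1 - z_j)/1000 - rho*g*hf/1000.
Elevation term = 1000*9.81*(17.4 - 14.0)/1000 = 33.354 kPa.
Friction term = 1000*9.81*6.4/1000 = 62.784 kPa.
p_j = 452 + 33.354 - 62.784 = 422.57 kPa.

422.57


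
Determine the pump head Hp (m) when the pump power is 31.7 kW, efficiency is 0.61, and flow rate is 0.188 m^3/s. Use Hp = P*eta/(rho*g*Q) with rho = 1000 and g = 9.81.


Pump head formula: Hp = P * eta / (rho * g * Q).
Numerator: P * eta = 31.7 * 1000 * 0.61 = 19337.0 W.
Denominator: rho * g * Q = 1000 * 9.81 * 0.188 = 1844.28.
Hp = 19337.0 / 1844.28 = 10.48 m.

10.48


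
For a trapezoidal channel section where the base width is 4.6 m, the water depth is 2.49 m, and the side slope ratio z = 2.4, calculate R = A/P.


For a trapezoidal section with side slope z:
A = (b + z*y)*y = (4.6 + 2.4*2.49)*2.49 = 26.334 m^2.
P = b + 2*y*sqrt(1 + z^2) = 4.6 + 2*2.49*sqrt(1 + 2.4^2) = 17.548 m.
R = A/P = 26.334 / 17.548 = 1.5007 m.

1.5007


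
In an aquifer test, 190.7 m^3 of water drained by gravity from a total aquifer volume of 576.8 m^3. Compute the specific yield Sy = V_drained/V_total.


Specific yield Sy = Volume drained / Total volume.
Sy = 190.7 / 576.8
   = 0.3306.

0.3306


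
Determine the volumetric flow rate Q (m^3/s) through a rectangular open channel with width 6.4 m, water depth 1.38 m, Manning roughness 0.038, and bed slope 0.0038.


For a rectangular channel, the cross-sectional area A = b * y = 6.4 * 1.38 = 8.83 m^2.
The wetted perimeter P = b + 2y = 6.4 + 2*1.38 = 9.16 m.
Hydraulic radius R = A/P = 8.83/9.16 = 0.9642 m.
Velocity V = (1/n)*R^(2/3)*S^(1/2) = (1/0.038)*0.9642^(2/3)*0.0038^(1/2) = 1.5833 m/s.
Discharge Q = A * V = 8.83 * 1.5833 = 13.983 m^3/s.

13.983


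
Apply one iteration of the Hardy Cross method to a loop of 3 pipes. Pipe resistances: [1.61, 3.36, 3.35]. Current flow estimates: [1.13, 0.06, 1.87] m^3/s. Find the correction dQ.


Numerator terms (r*Q*|Q|): 1.61*1.13*|1.13| = 2.0558; 3.36*0.06*|0.06| = 0.0121; 3.35*1.87*|1.87| = 11.7146.
Sum of numerator = 13.7825.
Denominator terms (r*|Q|): 1.61*|1.13| = 1.8193; 3.36*|0.06| = 0.2016; 3.35*|1.87| = 6.2645.
2 * sum of denominator = 2 * 8.2854 = 16.5708.
dQ = -13.7825 / 16.5708 = -0.8317 m^3/s.

-0.8317


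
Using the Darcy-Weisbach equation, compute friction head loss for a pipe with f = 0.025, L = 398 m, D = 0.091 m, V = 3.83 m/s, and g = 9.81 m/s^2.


Darcy-Weisbach equation: h_f = f * (L/D) * V^2/(2g).
f * L/D = 0.025 * 398/0.091 = 109.3407.
V^2/(2g) = 3.83^2 / (2*9.81) = 14.6689 / 19.62 = 0.7477 m.
h_f = 109.3407 * 0.7477 = 81.749 m.

81.749


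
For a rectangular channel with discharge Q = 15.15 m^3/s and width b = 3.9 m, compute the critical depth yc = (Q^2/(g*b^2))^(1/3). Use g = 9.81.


Using yc = (Q^2 / (g * b^2))^(1/3):
Q^2 = 15.15^2 = 229.52.
g * b^2 = 9.81 * 3.9^2 = 9.81 * 15.21 = 149.21.
Q^2 / (g*b^2) = 229.52 / 149.21 = 1.5382.
yc = 1.5382^(1/3) = 1.1544 m.

1.1544


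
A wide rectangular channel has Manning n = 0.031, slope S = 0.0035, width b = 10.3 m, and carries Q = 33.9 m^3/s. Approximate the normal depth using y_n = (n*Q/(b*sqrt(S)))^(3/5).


We use the wide-channel approximation y_n = (n*Q/(b*sqrt(S)))^(3/5).
sqrt(S) = sqrt(0.0035) = 0.059161.
Numerator: n*Q = 0.031 * 33.9 = 1.0509.
Denominator: b*sqrt(S) = 10.3 * 0.059161 = 0.609358.
arg = 1.7246.
y_n = 1.7246^(3/5) = 1.3868 m.

1.3868


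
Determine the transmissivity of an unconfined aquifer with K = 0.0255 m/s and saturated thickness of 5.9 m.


Transmissivity is defined as T = K * h.
T = 0.0255 * 5.9
  = 0.1505 m^2/s.

0.1505


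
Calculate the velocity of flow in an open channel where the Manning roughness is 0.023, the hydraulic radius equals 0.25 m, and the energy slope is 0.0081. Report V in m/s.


Manning's equation gives V = (1/n) * R^(2/3) * S^(1/2).
First, compute R^(2/3) = 0.25^(2/3) = 0.3969.
Next, S^(1/2) = 0.0081^(1/2) = 0.09.
Then 1/n = 1/0.023 = 43.48.
V = 43.48 * 0.3969 * 0.09 = 1.5529 m/s.

1.5529


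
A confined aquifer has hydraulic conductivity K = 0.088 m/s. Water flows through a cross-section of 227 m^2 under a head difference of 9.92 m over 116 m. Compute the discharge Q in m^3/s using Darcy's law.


Darcy's law: Q = K * A * i, where i = dh/L.
Hydraulic gradient i = 9.92 / 116 = 0.085517.
Q = 0.088 * 227 * 0.085517
  = 1.7083 m^3/s.

1.7083


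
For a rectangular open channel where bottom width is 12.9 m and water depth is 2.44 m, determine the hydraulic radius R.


For a rectangular section:
Flow area A = b * y = 12.9 * 2.44 = 31.48 m^2.
Wetted perimeter P = b + 2y = 12.9 + 2*2.44 = 17.78 m.
Hydraulic radius R = A/P = 31.48 / 17.78 = 1.7703 m.

1.7703


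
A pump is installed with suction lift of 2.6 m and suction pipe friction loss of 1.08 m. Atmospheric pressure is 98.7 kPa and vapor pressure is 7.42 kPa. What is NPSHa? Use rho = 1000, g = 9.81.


NPSHa = p_atm/(rho*g) - z_s - hf_s - p_vap/(rho*g).
p_atm/(rho*g) = 98.7*1000 / (1000*9.81) = 10.061 m.
p_vap/(rho*g) = 7.42*1000 / (1000*9.81) = 0.756 m.
NPSHa = 10.061 - 2.6 - 1.08 - 0.756
      = 5.62 m.

5.62


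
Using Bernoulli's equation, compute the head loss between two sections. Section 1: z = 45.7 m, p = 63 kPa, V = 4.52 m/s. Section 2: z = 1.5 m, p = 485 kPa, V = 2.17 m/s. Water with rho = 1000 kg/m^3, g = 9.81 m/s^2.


Total head at each section: H = z + p/(rho*g) + V^2/(2g).
H1 = 45.7 + 63*1000/(1000*9.81) + 4.52^2/(2*9.81)
   = 45.7 + 6.422 + 1.0413
   = 53.163 m.
H2 = 1.5 + 485*1000/(1000*9.81) + 2.17^2/(2*9.81)
   = 1.5 + 49.439 + 0.24
   = 51.179 m.
h_L = H1 - H2 = 53.163 - 51.179 = 1.984 m.

1.984


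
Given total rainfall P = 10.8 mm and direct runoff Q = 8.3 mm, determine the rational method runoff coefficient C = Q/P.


The runoff coefficient C = runoff depth / rainfall depth.
C = 8.3 / 10.8
  = 0.7685.

0.7685


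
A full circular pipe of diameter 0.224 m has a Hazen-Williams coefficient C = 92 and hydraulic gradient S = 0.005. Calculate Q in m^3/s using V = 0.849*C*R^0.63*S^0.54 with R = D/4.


For a full circular pipe, R = D/4 = 0.224/4 = 0.056 m.
V = 0.849 * 92 * 0.056^0.63 * 0.005^0.54
  = 0.849 * 92 * 0.162689 * 0.057206
  = 0.7269 m/s.
Pipe area A = pi*D^2/4 = pi*0.224^2/4 = 0.0394 m^2.
Q = A * V = 0.0394 * 0.7269 = 0.0286 m^3/s.

0.0286


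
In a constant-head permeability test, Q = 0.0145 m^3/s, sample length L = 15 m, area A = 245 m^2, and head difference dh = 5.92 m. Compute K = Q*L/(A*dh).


From K = Q*L / (A*dh):
Numerator: Q*L = 0.0145 * 15 = 0.2175.
Denominator: A*dh = 245 * 5.92 = 1450.4.
K = 0.2175 / 1450.4 = 0.00015 m/s.

0.00015


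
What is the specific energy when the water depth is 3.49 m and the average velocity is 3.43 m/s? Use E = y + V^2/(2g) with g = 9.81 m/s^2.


Specific energy E = y + V^2/(2g).
Velocity head = V^2/(2g) = 3.43^2 / (2*9.81) = 11.7649 / 19.62 = 0.5996 m.
E = 3.49 + 0.5996 = 4.0896 m.

4.0896


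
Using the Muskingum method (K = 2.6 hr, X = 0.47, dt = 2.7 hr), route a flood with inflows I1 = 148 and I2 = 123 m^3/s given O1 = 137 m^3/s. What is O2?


Muskingum coefficients:
denom = 2*K*(1-X) + dt = 2*2.6*(1-0.47) + 2.7 = 5.456.
C0 = (dt - 2*K*X)/denom = (2.7 - 2*2.6*0.47)/5.456 = 0.0469.
C1 = (dt + 2*K*X)/denom = (2.7 + 2*2.6*0.47)/5.456 = 0.9428.
C2 = (2*K*(1-X) - dt)/denom = 0.0103.
O2 = C0*I2 + C1*I1 + C2*O1
   = 0.0469*123 + 0.9428*148 + 0.0103*137
   = 146.71 m^3/s.

146.71


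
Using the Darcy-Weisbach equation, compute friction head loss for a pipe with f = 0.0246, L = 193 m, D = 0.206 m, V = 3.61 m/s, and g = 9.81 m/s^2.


Darcy-Weisbach equation: h_f = f * (L/D) * V^2/(2g).
f * L/D = 0.0246 * 193/0.206 = 23.0476.
V^2/(2g) = 3.61^2 / (2*9.81) = 13.0321 / 19.62 = 0.6642 m.
h_f = 23.0476 * 0.6642 = 15.309 m.

15.309


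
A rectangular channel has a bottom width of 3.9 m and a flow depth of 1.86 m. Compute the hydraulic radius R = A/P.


For a rectangular section:
Flow area A = b * y = 3.9 * 1.86 = 7.25 m^2.
Wetted perimeter P = b + 2y = 3.9 + 2*1.86 = 7.62 m.
Hydraulic radius R = A/P = 7.25 / 7.62 = 0.952 m.

0.952


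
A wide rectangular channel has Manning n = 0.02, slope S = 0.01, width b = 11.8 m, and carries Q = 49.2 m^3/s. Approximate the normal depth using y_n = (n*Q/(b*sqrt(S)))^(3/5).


We use the wide-channel approximation y_n = (n*Q/(b*sqrt(S)))^(3/5).
sqrt(S) = sqrt(0.01) = 0.1.
Numerator: n*Q = 0.02 * 49.2 = 0.984.
Denominator: b*sqrt(S) = 11.8 * 0.1 = 1.18.
arg = 0.8339.
y_n = 0.8339^(3/5) = 0.8967 m.

0.8967


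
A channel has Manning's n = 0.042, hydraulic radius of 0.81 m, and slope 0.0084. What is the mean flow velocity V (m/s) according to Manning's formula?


Manning's equation gives V = (1/n) * R^(2/3) * S^(1/2).
First, compute R^(2/3) = 0.81^(2/3) = 0.8689.
Next, S^(1/2) = 0.0084^(1/2) = 0.091652.
Then 1/n = 1/0.042 = 23.81.
V = 23.81 * 0.8689 * 0.091652 = 1.8962 m/s.

1.8962


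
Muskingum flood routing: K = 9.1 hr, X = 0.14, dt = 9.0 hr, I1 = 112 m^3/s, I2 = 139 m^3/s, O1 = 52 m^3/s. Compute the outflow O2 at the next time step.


Muskingum coefficients:
denom = 2*K*(1-X) + dt = 2*9.1*(1-0.14) + 9.0 = 24.652.
C0 = (dt - 2*K*X)/denom = (9.0 - 2*9.1*0.14)/24.652 = 0.2617.
C1 = (dt + 2*K*X)/denom = (9.0 + 2*9.1*0.14)/24.652 = 0.4684.
C2 = (2*K*(1-X) - dt)/denom = 0.2698.
O2 = C0*I2 + C1*I1 + C2*O1
   = 0.2617*139 + 0.4684*112 + 0.2698*52
   = 102.88 m^3/s.

102.88


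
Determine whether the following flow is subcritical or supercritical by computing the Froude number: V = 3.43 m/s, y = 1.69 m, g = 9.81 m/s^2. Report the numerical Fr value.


The Froude number is defined as Fr = V / sqrt(g*y).
g*y = 9.81 * 1.69 = 16.5789.
sqrt(g*y) = sqrt(16.5789) = 4.0717.
Fr = 3.43 / 4.0717 = 0.8424.
Since Fr < 1, the flow is subcritical.

0.8424


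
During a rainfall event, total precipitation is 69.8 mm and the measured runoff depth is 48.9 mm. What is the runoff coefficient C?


The runoff coefficient C = runoff depth / rainfall depth.
C = 48.9 / 69.8
  = 0.7006.

0.7006


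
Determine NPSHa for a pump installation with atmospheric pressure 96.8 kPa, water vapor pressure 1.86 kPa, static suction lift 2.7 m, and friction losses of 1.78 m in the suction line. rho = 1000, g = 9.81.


NPSHa = p_atm/(rho*g) - z_s - hf_s - p_vap/(rho*g).
p_atm/(rho*g) = 96.8*1000 / (1000*9.81) = 9.867 m.
p_vap/(rho*g) = 1.86*1000 / (1000*9.81) = 0.19 m.
NPSHa = 9.867 - 2.7 - 1.78 - 0.19
      = 5.2 m.

5.2


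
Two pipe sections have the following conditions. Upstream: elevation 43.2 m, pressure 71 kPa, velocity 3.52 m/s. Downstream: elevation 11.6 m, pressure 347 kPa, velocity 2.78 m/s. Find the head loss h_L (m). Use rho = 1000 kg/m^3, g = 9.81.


Total head at each section: H = z + p/(rho*g) + V^2/(2g).
H1 = 43.2 + 71*1000/(1000*9.81) + 3.52^2/(2*9.81)
   = 43.2 + 7.238 + 0.6315
   = 51.069 m.
H2 = 11.6 + 347*1000/(1000*9.81) + 2.78^2/(2*9.81)
   = 11.6 + 35.372 + 0.3939
   = 47.366 m.
h_L = H1 - H2 = 51.069 - 47.366 = 3.703 m.

3.703


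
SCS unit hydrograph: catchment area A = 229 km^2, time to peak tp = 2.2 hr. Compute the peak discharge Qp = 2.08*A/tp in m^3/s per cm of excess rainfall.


SCS formula: Qp = 2.08 * A / tp.
Qp = 2.08 * 229 / 2.2
   = 476.32 / 2.2
   = 216.51 m^3/s per cm.

216.51


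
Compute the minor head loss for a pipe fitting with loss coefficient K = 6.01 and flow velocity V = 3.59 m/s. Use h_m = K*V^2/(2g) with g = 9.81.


Minor loss formula: h_m = K * V^2/(2g).
V^2 = 3.59^2 = 12.8881.
V^2/(2g) = 12.8881 / 19.62 = 0.6569 m.
h_m = 6.01 * 0.6569 = 3.9479 m.

3.9479


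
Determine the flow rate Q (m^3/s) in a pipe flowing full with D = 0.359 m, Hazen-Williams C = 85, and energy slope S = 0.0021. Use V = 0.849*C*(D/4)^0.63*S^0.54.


For a full circular pipe, R = D/4 = 0.359/4 = 0.0897 m.
V = 0.849 * 85 * 0.0897^0.63 * 0.0021^0.54
  = 0.849 * 85 * 0.218984 * 0.03581
  = 0.5659 m/s.
Pipe area A = pi*D^2/4 = pi*0.359^2/4 = 0.1012 m^2.
Q = A * V = 0.1012 * 0.5659 = 0.0573 m^3/s.

0.0573


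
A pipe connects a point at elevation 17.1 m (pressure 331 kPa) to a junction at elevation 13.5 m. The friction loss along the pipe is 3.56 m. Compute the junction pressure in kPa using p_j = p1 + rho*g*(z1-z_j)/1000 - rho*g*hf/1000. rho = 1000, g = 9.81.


Junction pressure: p_j = p1 + rho*g*(z1 - z_j)/1000 - rho*g*hf/1000.
Elevation term = 1000*9.81*(17.1 - 13.5)/1000 = 35.316 kPa.
Friction term = 1000*9.81*3.56/1000 = 34.924 kPa.
p_j = 331 + 35.316 - 34.924 = 331.39 kPa.

331.39


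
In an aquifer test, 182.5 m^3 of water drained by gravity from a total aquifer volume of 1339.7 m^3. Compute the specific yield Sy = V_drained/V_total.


Specific yield Sy = Volume drained / Total volume.
Sy = 182.5 / 1339.7
   = 0.1362.

0.1362


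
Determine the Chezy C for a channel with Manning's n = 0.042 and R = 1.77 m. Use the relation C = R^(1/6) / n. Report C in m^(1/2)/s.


The Chezy coefficient relates to Manning's n through C = R^(1/6) / n.
R^(1/6) = 1.77^(1/6) = 1.099838.
C = 1.099838 / 0.042 = 26.19 m^(1/2)/s.

26.19


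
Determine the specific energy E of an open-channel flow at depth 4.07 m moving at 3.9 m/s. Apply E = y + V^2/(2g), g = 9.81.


Specific energy E = y + V^2/(2g).
Velocity head = V^2/(2g) = 3.9^2 / (2*9.81) = 15.21 / 19.62 = 0.7752 m.
E = 4.07 + 0.7752 = 4.8452 m.

4.8452


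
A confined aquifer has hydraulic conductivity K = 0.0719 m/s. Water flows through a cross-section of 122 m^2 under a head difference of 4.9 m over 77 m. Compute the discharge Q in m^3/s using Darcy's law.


Darcy's law: Q = K * A * i, where i = dh/L.
Hydraulic gradient i = 4.9 / 77 = 0.063636.
Q = 0.0719 * 122 * 0.063636
  = 0.5582 m^3/s.

0.5582


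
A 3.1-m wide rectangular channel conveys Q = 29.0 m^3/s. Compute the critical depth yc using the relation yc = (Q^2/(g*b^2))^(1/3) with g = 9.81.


Using yc = (Q^2 / (g * b^2))^(1/3):
Q^2 = 29.0^2 = 841.0.
g * b^2 = 9.81 * 3.1^2 = 9.81 * 9.61 = 94.27.
Q^2 / (g*b^2) = 841.0 / 94.27 = 8.9212.
yc = 8.9212^(1/3) = 2.074 m.

2.074


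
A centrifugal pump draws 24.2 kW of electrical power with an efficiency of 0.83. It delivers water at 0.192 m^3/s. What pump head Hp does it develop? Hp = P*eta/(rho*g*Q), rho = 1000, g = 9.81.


Pump head formula: Hp = P * eta / (rho * g * Q).
Numerator: P * eta = 24.2 * 1000 * 0.83 = 20086.0 W.
Denominator: rho * g * Q = 1000 * 9.81 * 0.192 = 1883.52.
Hp = 20086.0 / 1883.52 = 10.66 m.

10.66


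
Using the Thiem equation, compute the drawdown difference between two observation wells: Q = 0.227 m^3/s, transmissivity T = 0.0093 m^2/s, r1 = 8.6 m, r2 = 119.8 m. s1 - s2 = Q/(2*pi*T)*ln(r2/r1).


Thiem equation: s1 - s2 = Q/(2*pi*T) * ln(r2/r1).
ln(r2/r1) = ln(119.8/8.6) = 2.6341.
Q/(2*pi*T) = 0.227 / (2*pi*0.0093) = 0.227 / 0.0584 = 3.8847.
s1 - s2 = 3.8847 * 2.6341 = 10.2327 m.

10.2327


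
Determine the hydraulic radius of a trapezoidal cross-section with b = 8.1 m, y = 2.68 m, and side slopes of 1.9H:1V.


For a trapezoidal section with side slope z:
A = (b + z*y)*y = (8.1 + 1.9*2.68)*2.68 = 35.355 m^2.
P = b + 2*y*sqrt(1 + z^2) = 8.1 + 2*2.68*sqrt(1 + 1.9^2) = 19.608 m.
R = A/P = 35.355 / 19.608 = 1.803 m.

1.803


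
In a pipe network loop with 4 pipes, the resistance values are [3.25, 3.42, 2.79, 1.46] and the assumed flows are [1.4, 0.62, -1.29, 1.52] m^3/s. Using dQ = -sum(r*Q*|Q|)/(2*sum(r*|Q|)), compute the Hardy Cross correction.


Numerator terms (r*Q*|Q|): 3.25*1.4*|1.4| = 6.37; 3.42*0.62*|0.62| = 1.3146; 2.79*-1.29*|-1.29| = -4.6428; 1.46*1.52*|1.52| = 3.3732.
Sum of numerator = 6.415.
Denominator terms (r*|Q|): 3.25*|1.4| = 4.55; 3.42*|0.62| = 2.1204; 2.79*|-1.29| = 3.5991; 1.46*|1.52| = 2.2192.
2 * sum of denominator = 2 * 12.4887 = 24.9774.
dQ = -6.415 / 24.9774 = -0.2568 m^3/s.

-0.2568


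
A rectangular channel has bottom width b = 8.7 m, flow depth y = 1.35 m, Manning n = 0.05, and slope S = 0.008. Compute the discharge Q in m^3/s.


For a rectangular channel, the cross-sectional area A = b * y = 8.7 * 1.35 = 11.74 m^2.
The wetted perimeter P = b + 2y = 8.7 + 2*1.35 = 11.4 m.
Hydraulic radius R = A/P = 11.74/11.4 = 1.0303 m.
Velocity V = (1/n)*R^(2/3)*S^(1/2) = (1/0.05)*1.0303^(2/3)*0.008^(1/2) = 1.8248 m/s.
Discharge Q = A * V = 11.74 * 1.8248 = 21.432 m^3/s.

21.432


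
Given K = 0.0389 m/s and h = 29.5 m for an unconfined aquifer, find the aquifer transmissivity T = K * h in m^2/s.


Transmissivity is defined as T = K * h.
T = 0.0389 * 29.5
  = 1.1475 m^2/s.

1.1475


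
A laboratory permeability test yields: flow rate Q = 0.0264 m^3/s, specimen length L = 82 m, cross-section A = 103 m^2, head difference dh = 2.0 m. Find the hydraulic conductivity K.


From K = Q*L / (A*dh):
Numerator: Q*L = 0.0264 * 82 = 2.1648.
Denominator: A*dh = 103 * 2.0 = 206.0.
K = 2.1648 / 206.0 = 0.010509 m/s.

0.010509


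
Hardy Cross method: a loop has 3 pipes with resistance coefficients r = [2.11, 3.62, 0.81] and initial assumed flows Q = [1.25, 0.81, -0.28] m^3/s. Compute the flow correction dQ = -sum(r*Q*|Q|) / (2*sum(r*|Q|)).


Numerator terms (r*Q*|Q|): 2.11*1.25*|1.25| = 3.2969; 3.62*0.81*|0.81| = 2.3751; 0.81*-0.28*|-0.28| = -0.0635.
Sum of numerator = 5.6085.
Denominator terms (r*|Q|): 2.11*|1.25| = 2.6375; 3.62*|0.81| = 2.9322; 0.81*|-0.28| = 0.2268.
2 * sum of denominator = 2 * 5.7965 = 11.593.
dQ = -5.6085 / 11.593 = -0.4838 m^3/s.

-0.4838


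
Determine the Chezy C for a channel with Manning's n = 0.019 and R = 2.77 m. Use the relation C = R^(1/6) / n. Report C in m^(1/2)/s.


The Chezy coefficient relates to Manning's n through C = R^(1/6) / n.
R^(1/6) = 2.77^(1/6) = 1.185077.
C = 1.185077 / 0.019 = 62.37 m^(1/2)/s.

62.37


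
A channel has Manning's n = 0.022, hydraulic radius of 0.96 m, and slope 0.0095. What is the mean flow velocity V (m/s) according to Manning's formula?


Manning's equation gives V = (1/n) * R^(2/3) * S^(1/2).
First, compute R^(2/3) = 0.96^(2/3) = 0.9732.
Next, S^(1/2) = 0.0095^(1/2) = 0.097468.
Then 1/n = 1/0.022 = 45.45.
V = 45.45 * 0.9732 * 0.097468 = 4.3114 m/s.

4.3114


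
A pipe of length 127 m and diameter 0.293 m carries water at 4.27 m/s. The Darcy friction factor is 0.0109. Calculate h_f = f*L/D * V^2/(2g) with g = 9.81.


Darcy-Weisbach equation: h_f = f * (L/D) * V^2/(2g).
f * L/D = 0.0109 * 127/0.293 = 4.7246.
V^2/(2g) = 4.27^2 / (2*9.81) = 18.2329 / 19.62 = 0.9293 m.
h_f = 4.7246 * 0.9293 = 4.391 m.

4.391


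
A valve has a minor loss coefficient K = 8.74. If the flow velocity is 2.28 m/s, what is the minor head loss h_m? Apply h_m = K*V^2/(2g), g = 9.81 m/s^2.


Minor loss formula: h_m = K * V^2/(2g).
V^2 = 2.28^2 = 5.1984.
V^2/(2g) = 5.1984 / 19.62 = 0.265 m.
h_m = 8.74 * 0.265 = 2.3157 m.

2.3157


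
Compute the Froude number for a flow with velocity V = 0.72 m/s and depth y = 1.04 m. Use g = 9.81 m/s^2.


The Froude number is defined as Fr = V / sqrt(g*y).
g*y = 9.81 * 1.04 = 10.2024.
sqrt(g*y) = sqrt(10.2024) = 3.1941.
Fr = 0.72 / 3.1941 = 0.2254.

0.2254


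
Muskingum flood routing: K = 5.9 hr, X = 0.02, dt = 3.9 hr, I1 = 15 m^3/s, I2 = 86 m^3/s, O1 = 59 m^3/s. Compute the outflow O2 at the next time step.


Muskingum coefficients:
denom = 2*K*(1-X) + dt = 2*5.9*(1-0.02) + 3.9 = 15.464.
C0 = (dt - 2*K*X)/denom = (3.9 - 2*5.9*0.02)/15.464 = 0.2369.
C1 = (dt + 2*K*X)/denom = (3.9 + 2*5.9*0.02)/15.464 = 0.2675.
C2 = (2*K*(1-X) - dt)/denom = 0.4956.
O2 = C0*I2 + C1*I1 + C2*O1
   = 0.2369*86 + 0.2675*15 + 0.4956*59
   = 53.63 m^3/s.

53.63


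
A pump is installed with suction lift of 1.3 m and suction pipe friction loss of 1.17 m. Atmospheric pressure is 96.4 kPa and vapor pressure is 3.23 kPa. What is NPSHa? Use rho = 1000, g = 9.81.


NPSHa = p_atm/(rho*g) - z_s - hf_s - p_vap/(rho*g).
p_atm/(rho*g) = 96.4*1000 / (1000*9.81) = 9.827 m.
p_vap/(rho*g) = 3.23*1000 / (1000*9.81) = 0.329 m.
NPSHa = 9.827 - 1.3 - 1.17 - 0.329
      = 7.03 m.

7.03


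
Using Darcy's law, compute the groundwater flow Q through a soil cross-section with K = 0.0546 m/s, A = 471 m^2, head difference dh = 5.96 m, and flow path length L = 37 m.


Darcy's law: Q = K * A * i, where i = dh/L.
Hydraulic gradient i = 5.96 / 37 = 0.161081.
Q = 0.0546 * 471 * 0.161081
  = 4.1425 m^3/s.

4.1425


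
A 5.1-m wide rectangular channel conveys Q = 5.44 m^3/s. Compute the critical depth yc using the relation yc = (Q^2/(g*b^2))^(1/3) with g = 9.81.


Using yc = (Q^2 / (g * b^2))^(1/3):
Q^2 = 5.44^2 = 29.59.
g * b^2 = 9.81 * 5.1^2 = 9.81 * 26.01 = 255.16.
Q^2 / (g*b^2) = 29.59 / 255.16 = 0.116.
yc = 0.116^(1/3) = 0.4877 m.

0.4877


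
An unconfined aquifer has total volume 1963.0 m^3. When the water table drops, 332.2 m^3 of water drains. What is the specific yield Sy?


Specific yield Sy = Volume drained / Total volume.
Sy = 332.2 / 1963.0
   = 0.1692.

0.1692


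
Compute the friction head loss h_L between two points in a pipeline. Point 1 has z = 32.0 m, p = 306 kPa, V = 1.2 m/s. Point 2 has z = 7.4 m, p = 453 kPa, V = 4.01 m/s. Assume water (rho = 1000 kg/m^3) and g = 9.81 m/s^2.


Total head at each section: H = z + p/(rho*g) + V^2/(2g).
H1 = 32.0 + 306*1000/(1000*9.81) + 1.2^2/(2*9.81)
   = 32.0 + 31.193 + 0.0734
   = 63.266 m.
H2 = 7.4 + 453*1000/(1000*9.81) + 4.01^2/(2*9.81)
   = 7.4 + 46.177 + 0.8196
   = 54.397 m.
h_L = H1 - H2 = 63.266 - 54.397 = 8.869 m.

8.869


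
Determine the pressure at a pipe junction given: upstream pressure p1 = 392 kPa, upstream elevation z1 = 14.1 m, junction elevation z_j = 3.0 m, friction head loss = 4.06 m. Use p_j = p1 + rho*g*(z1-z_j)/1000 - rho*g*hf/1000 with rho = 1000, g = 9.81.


Junction pressure: p_j = p1 + rho*g*(z1 - z_j)/1000 - rho*g*hf/1000.
Elevation term = 1000*9.81*(14.1 - 3.0)/1000 = 108.891 kPa.
Friction term = 1000*9.81*4.06/1000 = 39.829 kPa.
p_j = 392 + 108.891 - 39.829 = 461.06 kPa.

461.06


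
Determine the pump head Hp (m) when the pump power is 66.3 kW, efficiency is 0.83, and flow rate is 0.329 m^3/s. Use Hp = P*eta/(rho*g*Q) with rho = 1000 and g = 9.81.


Pump head formula: Hp = P * eta / (rho * g * Q).
Numerator: P * eta = 66.3 * 1000 * 0.83 = 55029.0 W.
Denominator: rho * g * Q = 1000 * 9.81 * 0.329 = 3227.49.
Hp = 55029.0 / 3227.49 = 17.05 m.

17.05


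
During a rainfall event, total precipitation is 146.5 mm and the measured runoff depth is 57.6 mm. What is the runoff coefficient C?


The runoff coefficient C = runoff depth / rainfall depth.
C = 57.6 / 146.5
  = 0.3932.

0.3932


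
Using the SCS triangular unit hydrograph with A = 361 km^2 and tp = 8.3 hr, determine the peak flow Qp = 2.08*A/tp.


SCS formula: Qp = 2.08 * A / tp.
Qp = 2.08 * 361 / 8.3
   = 750.88 / 8.3
   = 90.47 m^3/s per cm.

90.47


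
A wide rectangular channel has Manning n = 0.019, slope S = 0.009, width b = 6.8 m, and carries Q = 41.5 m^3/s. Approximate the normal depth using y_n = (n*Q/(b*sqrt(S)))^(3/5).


We use the wide-channel approximation y_n = (n*Q/(b*sqrt(S)))^(3/5).
sqrt(S) = sqrt(0.009) = 0.094868.
Numerator: n*Q = 0.019 * 41.5 = 0.7885.
Denominator: b*sqrt(S) = 6.8 * 0.094868 = 0.645102.
arg = 1.2223.
y_n = 1.2223^(3/5) = 1.128 m.

1.128


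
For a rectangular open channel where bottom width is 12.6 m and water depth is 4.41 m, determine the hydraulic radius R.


For a rectangular section:
Flow area A = b * y = 12.6 * 4.41 = 55.57 m^2.
Wetted perimeter P = b + 2y = 12.6 + 2*4.41 = 21.42 m.
Hydraulic radius R = A/P = 55.57 / 21.42 = 2.5941 m.

2.5941


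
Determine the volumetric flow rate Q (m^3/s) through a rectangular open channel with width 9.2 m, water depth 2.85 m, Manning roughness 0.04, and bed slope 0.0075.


For a rectangular channel, the cross-sectional area A = b * y = 9.2 * 2.85 = 26.22 m^2.
The wetted perimeter P = b + 2y = 9.2 + 2*2.85 = 14.9 m.
Hydraulic radius R = A/P = 26.22/14.9 = 1.7597 m.
Velocity V = (1/n)*R^(2/3)*S^(1/2) = (1/0.04)*1.7597^(2/3)*0.0075^(1/2) = 3.1557 m/s.
Discharge Q = A * V = 26.22 * 3.1557 = 82.744 m^3/s.

82.744


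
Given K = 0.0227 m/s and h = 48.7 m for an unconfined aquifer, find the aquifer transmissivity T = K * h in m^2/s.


Transmissivity is defined as T = K * h.
T = 0.0227 * 48.7
  = 1.1055 m^2/s.

1.1055


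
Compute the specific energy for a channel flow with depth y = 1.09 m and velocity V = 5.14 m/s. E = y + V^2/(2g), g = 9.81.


Specific energy E = y + V^2/(2g).
Velocity head = V^2/(2g) = 5.14^2 / (2*9.81) = 26.4196 / 19.62 = 1.3466 m.
E = 1.09 + 1.3466 = 2.4366 m.

2.4366


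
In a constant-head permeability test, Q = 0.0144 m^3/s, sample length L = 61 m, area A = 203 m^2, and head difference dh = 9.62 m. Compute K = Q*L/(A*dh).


From K = Q*L / (A*dh):
Numerator: Q*L = 0.0144 * 61 = 0.8784.
Denominator: A*dh = 203 * 9.62 = 1952.86.
K = 0.8784 / 1952.86 = 0.00045 m/s.

0.00045


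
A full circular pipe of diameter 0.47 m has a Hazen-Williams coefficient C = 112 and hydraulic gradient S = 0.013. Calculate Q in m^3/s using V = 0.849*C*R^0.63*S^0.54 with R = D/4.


For a full circular pipe, R = D/4 = 0.47/4 = 0.1175 m.
V = 0.849 * 112 * 0.1175^0.63 * 0.013^0.54
  = 0.849 * 112 * 0.259492 * 0.095836
  = 2.3647 m/s.
Pipe area A = pi*D^2/4 = pi*0.47^2/4 = 0.1735 m^2.
Q = A * V = 0.1735 * 2.3647 = 0.4103 m^3/s.

0.4103


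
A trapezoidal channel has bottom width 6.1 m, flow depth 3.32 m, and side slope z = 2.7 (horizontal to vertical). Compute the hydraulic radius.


For a trapezoidal section with side slope z:
A = (b + z*y)*y = (6.1 + 2.7*3.32)*3.32 = 50.012 m^2.
P = b + 2*y*sqrt(1 + z^2) = 6.1 + 2*3.32*sqrt(1 + 2.7^2) = 25.218 m.
R = A/P = 50.012 / 25.218 = 1.9832 m.

1.9832


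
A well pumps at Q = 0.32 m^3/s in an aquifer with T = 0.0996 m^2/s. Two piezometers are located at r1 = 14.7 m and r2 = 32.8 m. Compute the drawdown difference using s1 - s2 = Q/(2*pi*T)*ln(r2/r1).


Thiem equation: s1 - s2 = Q/(2*pi*T) * ln(r2/r1).
ln(r2/r1) = ln(32.8/14.7) = 0.8026.
Q/(2*pi*T) = 0.32 / (2*pi*0.0996) = 0.32 / 0.6258 = 0.5113.
s1 - s2 = 0.5113 * 0.8026 = 0.4104 m.

0.4104


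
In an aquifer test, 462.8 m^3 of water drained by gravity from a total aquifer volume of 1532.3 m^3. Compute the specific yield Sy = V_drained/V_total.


Specific yield Sy = Volume drained / Total volume.
Sy = 462.8 / 1532.3
   = 0.302.

0.302


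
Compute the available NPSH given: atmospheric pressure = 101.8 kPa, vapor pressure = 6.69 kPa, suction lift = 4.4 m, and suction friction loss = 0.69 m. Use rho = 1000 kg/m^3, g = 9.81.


NPSHa = p_atm/(rho*g) - z_s - hf_s - p_vap/(rho*g).
p_atm/(rho*g) = 101.8*1000 / (1000*9.81) = 10.377 m.
p_vap/(rho*g) = 6.69*1000 / (1000*9.81) = 0.682 m.
NPSHa = 10.377 - 4.4 - 0.69 - 0.682
      = 4.61 m.

4.61


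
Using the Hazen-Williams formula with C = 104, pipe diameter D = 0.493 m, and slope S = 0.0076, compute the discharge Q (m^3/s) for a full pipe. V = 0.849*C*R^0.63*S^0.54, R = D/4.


For a full circular pipe, R = D/4 = 0.493/4 = 0.1232 m.
V = 0.849 * 104 * 0.1232^0.63 * 0.0076^0.54
  = 0.849 * 104 * 0.267421 * 0.07172
  = 1.6935 m/s.
Pipe area A = pi*D^2/4 = pi*0.493^2/4 = 0.1909 m^2.
Q = A * V = 0.1909 * 1.6935 = 0.3233 m^3/s.

0.3233


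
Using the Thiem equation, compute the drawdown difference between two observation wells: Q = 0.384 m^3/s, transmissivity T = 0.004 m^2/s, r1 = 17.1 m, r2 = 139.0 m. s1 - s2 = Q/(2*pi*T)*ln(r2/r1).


Thiem equation: s1 - s2 = Q/(2*pi*T) * ln(r2/r1).
ln(r2/r1) = ln(139.0/17.1) = 2.0954.
Q/(2*pi*T) = 0.384 / (2*pi*0.004) = 0.384 / 0.0251 = 15.2789.
s1 - s2 = 15.2789 * 2.0954 = 32.0153 m.

32.0153


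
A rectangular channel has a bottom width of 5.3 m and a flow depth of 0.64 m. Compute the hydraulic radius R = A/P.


For a rectangular section:
Flow area A = b * y = 5.3 * 0.64 = 3.39 m^2.
Wetted perimeter P = b + 2y = 5.3 + 2*0.64 = 6.58 m.
Hydraulic radius R = A/P = 3.39 / 6.58 = 0.5155 m.

0.5155


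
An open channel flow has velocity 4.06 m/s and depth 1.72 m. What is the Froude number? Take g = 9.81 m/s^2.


The Froude number is defined as Fr = V / sqrt(g*y).
g*y = 9.81 * 1.72 = 16.8732.
sqrt(g*y) = sqrt(16.8732) = 4.1077.
Fr = 4.06 / 4.1077 = 0.9884.

0.9884


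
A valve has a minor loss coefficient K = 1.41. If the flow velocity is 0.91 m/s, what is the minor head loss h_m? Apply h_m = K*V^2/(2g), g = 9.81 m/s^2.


Minor loss formula: h_m = K * V^2/(2g).
V^2 = 0.91^2 = 0.8281.
V^2/(2g) = 0.8281 / 19.62 = 0.0422 m.
h_m = 1.41 * 0.0422 = 0.0595 m.

0.0595


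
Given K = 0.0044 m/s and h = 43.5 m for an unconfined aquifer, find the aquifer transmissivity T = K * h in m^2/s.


Transmissivity is defined as T = K * h.
T = 0.0044 * 43.5
  = 0.1914 m^2/s.

0.1914


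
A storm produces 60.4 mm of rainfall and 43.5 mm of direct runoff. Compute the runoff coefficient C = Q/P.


The runoff coefficient C = runoff depth / rainfall depth.
C = 43.5 / 60.4
  = 0.7202.

0.7202
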